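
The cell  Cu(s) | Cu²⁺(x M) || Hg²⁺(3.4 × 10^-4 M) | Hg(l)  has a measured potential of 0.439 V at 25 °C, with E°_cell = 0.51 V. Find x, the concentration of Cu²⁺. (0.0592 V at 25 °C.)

From the Nernst equation, log Q = n(E° − E)/0.0592 = 2(0.51 − 0.439)/0.0592 = 2.399, so Q = 250.
With Q = [Cu²⁺]/[Hg²⁺] and the known concentrations, [Cu²⁺] in the numerator gives [Cu²⁺] = 0.085 M.

0.085 M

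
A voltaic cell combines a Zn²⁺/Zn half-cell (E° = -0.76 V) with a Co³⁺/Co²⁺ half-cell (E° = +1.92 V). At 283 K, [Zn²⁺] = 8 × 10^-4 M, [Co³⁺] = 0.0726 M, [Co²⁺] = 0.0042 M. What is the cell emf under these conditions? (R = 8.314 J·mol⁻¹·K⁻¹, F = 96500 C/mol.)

2.84 V

The Co³⁺/Co²⁺ couple has the higher reduction potential and acts as the cathode, so E°_cell = +1.92 − (-0.76) = 2.68 V.
Balancing electrons gives n = 2; the reaction quotient is Q = [Zn²⁺]·[Co²⁺]^2/[Co³⁺]^2 = 2.68 × 10^-6.
E = E° − (RT/nF) ln Q = 2.68 − (8.314×283)/(2×96500) × (-12.831) = 2.680 + 0.156 = 2.836 V.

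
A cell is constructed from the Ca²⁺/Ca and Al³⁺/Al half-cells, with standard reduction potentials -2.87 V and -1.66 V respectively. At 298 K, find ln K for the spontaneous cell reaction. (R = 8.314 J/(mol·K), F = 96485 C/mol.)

E°_cell = -1.66 − (-2.87) = 1.21 V, with n = 6 electrons transferred.
At equilibrium E = 0, so the Nernst equation gives ln K = nFE°/RT = (6)(96485)(1.21)/((8.314)(298)) = 282.73.

ln K = 282.7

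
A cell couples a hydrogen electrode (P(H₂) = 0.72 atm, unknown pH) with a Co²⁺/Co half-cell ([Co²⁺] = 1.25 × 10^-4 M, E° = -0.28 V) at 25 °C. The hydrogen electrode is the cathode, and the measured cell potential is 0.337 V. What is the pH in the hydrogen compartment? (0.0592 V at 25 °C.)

pH = 1.06

E°_cell = 0.28 V and n = 2.
log Q = n(E° − E)/0.0592 = 2×(0.28 − 0.337)/0.0592 = -1.926.
With Q = [Co²⁺]·P(H₂) / [H⁺]^2, solving for [H⁺] gives log[H⁺] = -1.060, so pH = 1.06.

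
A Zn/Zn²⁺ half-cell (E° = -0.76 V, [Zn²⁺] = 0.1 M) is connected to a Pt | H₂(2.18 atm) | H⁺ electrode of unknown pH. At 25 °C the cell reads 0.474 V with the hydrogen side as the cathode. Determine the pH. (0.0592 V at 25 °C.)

pH = 5.16

E°_cell = 0.76 V and n = 2.
log Q = n(E° − E)/0.0592 = 2×(0.76 − 0.474)/0.0592 = 9.662.
With Q = [Zn²⁺]·P(H₂) / [H⁺]^2, solving for [H⁺] gives log[H⁺] = -5.162, so pH = 5.16.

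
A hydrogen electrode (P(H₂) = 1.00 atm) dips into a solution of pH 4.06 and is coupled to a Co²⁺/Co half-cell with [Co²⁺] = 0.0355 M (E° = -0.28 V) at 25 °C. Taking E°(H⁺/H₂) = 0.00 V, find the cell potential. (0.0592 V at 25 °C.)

0.083 V

The hydrogen couple is the cathode, so E°_cell = 0.28 V; n = 2.
[H⁺] = 10^(−4.06) = 8.7 × 10^-5 M, and Q = [Co²⁺]·P(H₂) / [H⁺]^2 = 4.68 × 10^6.
E = E° − (0.0592/2) log Q = 0.28 − (0.0592/2)(6.670) = 0.083 V.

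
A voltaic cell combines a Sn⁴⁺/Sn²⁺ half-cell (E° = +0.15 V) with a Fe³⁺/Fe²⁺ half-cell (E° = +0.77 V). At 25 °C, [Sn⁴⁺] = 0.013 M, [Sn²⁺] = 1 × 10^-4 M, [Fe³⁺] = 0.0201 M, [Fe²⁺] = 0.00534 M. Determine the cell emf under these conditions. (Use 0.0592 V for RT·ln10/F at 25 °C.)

0.591 V

The Fe³⁺/Fe²⁺ couple has the higher reduction potential and acts as the cathode, so E°_cell = +0.77 − (+0.15) = 0.62 V.
Balancing electrons gives n = 2; the reaction quotient is Q = [Sn⁴⁺]·[Fe²⁺]^2/([Sn²⁺]·[Fe³⁺]^2) = 9.18.
At 25 °C, E = E° − (0.0592/n) log Q = 0.62 − (0.0592/2)(0.963) = 0.620 − 0.029 = 0.591 V.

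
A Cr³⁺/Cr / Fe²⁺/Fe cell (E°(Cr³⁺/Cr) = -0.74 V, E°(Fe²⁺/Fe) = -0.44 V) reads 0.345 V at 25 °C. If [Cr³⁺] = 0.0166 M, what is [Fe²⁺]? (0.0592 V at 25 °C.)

From the Nernst equation, log Q = n(E° − E)/0.0592 = 6(0.30 − 0.345)/0.0592 = -4.561, so Q = 2.75 × 10^-5.
With Q = [Cr³⁺]^2/[Fe²⁺]^3 and the known concentrations, [Fe²⁺]^3 in the denominator gives [Fe²⁺] = 2.2 M.

2.2 M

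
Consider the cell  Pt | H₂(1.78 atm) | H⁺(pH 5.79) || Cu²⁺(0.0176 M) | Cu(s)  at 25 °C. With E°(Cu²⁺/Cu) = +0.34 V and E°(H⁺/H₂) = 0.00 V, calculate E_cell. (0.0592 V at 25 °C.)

The Cu²⁺/Cu couple is the cathode, so E°_cell = 0.34 V; n = 2.
[H⁺] = 10^(−5.79) = 1.6 × 10^-6 M, and Q = [H⁺]^2 / ([Cu²⁺]·P(H₂)) = 8.4 × 10^-11.
E = E° − (0.0592/2) log Q = 0.34 − (0.0592/2)(-10.076) = 0.638 V.

0.64 V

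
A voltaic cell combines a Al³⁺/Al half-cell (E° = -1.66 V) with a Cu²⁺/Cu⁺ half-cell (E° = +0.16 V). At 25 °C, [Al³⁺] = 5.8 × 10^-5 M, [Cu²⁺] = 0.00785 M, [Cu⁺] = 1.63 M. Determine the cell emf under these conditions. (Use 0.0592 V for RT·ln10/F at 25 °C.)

1.77 V

The Cu²⁺/Cu⁺ couple has the higher reduction potential and acts as the cathode, so E°_cell = +0.16 − (-1.66) = 1.82 V.
Balancing electrons gives n = 3; the reaction quotient is Q = [Al³⁺]·[Cu⁺]^3/[Cu²⁺]^3 = 519.
At 25 °C, E = E° − (0.0592/n) log Q = 1.82 − (0.0592/3)(2.715) = 1.820 − 0.054 = 1.766 V.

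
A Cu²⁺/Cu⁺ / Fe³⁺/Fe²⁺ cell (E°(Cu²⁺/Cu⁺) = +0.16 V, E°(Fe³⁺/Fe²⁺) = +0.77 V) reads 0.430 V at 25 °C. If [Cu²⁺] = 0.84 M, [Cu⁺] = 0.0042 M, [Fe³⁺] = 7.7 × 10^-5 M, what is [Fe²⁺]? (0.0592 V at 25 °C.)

From the Nernst equation, log Q = n(E° − E)/0.0592 = 1(0.61 − 0.430)/0.0592 = 3.041, so Q = 1100.
With Q = [Cu²⁺]·[Fe²⁺]/([Cu⁺]·[Fe³⁺]) and the known concentrations, [Fe²⁺] in the numerator gives [Fe²⁺] = 4.2 × 10^-4 M.

4.2 × 10^-4 M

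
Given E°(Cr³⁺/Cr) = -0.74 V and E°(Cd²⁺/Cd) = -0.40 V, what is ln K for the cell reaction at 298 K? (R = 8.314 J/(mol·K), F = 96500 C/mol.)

E°_cell = -0.40 − (-0.74) = 0.34 V, with n = 6 electrons transferred.
At equilibrium E = 0, so the Nernst equation gives ln K = nFE°/RT = (6)(96500)(0.34)/((8.314)(298)) = 79.46.

ln K = 79.5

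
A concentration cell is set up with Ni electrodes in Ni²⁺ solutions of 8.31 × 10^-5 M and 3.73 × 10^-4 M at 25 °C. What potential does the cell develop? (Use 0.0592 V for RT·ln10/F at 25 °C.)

Both half-cells are Ni²⁺/Ni, so E°_cell = 0. The concentrated side is the cathode; the cell reaction moves Ni²⁺ from high to low concentration with n = 2.
Q = [Ni²⁺]_dilute/[Ni²⁺]_conc = 8.31 × 10^-5/3.73 × 10^-4 = 0.223.
E = 0 − (0.0592/2) log Q = −(0.0592/2)(-0.652) = 0.0193 V.

0.019 V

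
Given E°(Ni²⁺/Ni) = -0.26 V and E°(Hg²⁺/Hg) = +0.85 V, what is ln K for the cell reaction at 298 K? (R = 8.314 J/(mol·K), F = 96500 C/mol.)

ln K = 86.5

E°_cell = +0.85 − (-0.26) = 1.11 V, with n = 2 electrons transferred.
At equilibrium E = 0, so the Nernst equation gives ln K = nFE°/RT = (2)(96500)(1.11)/((8.314)(298)) = 86.47.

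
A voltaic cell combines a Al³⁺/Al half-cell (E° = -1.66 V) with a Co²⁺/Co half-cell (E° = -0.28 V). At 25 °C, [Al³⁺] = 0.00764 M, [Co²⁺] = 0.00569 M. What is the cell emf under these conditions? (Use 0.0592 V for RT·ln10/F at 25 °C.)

The Co²⁺/Co couple has the higher reduction potential and acts as the cathode, so E°_cell = -0.28 − (-1.66) = 1.38 V.
Balancing electrons gives n = 6; the reaction quotient is Q = [Al³⁺]^2/[Co²⁺]^3 = 317.
At 25 °C, E = E° − (0.0592/n) log Q = 1.38 − (0.0592/6)(2.501) = 1.380 − 0.025 = 1.355 V.

1.36 V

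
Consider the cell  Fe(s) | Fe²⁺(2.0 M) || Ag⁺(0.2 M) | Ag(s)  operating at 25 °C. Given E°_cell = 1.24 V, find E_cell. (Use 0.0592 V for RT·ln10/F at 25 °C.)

Balancing electrons gives n = 2; the reaction quotient is Q = [Fe²⁺]/[Ag⁺]^2 = 50.0.
At 25 °C, E = E° − (0.0592/n) log Q = 1.24 − (0.0592/2)(1.699) = 1.240 − 0.050 = 1.190 V.

1.19 V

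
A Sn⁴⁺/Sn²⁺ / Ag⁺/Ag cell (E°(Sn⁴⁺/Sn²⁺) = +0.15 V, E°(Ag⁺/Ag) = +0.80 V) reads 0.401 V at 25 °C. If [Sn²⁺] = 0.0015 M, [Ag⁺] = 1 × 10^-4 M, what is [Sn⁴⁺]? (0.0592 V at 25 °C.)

0.0039 M

From the Nernst equation, log Q = n(E° − E)/0.0592 = 2(0.65 − 0.401)/0.0592 = 8.412, so Q = 2.58 × 10^8.
With Q = [Sn⁴⁺]/([Sn²⁺]·[Ag⁺]^2) and the known concentrations, [Sn⁴⁺] in the numerator gives [Sn⁴⁺] = 0.0039 M.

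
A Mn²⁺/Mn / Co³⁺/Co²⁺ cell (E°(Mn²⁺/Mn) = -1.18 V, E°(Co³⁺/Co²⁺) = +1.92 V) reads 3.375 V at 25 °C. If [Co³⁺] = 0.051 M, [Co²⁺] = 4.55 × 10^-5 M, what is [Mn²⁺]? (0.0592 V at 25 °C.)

6.4 × 10^-4 M

From the Nernst equation, log Q = n(E° − E)/0.0592 = 2(3.10 − 3.375)/0.0592 = -9.291, so Q = 5.12 × 10^-10.
With Q = [Mn²⁺]·[Co²⁺]^2/[Co³⁺]^2 and the known concentrations, [Mn²⁺] in the numerator gives [Mn²⁺] = 6.4 × 10^-4 M.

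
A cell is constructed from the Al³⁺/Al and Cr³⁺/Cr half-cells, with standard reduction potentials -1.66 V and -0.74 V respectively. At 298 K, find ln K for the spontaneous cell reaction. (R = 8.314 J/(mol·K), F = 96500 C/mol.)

E°_cell = -0.74 − (-1.66) = 0.92 V, with n = 3 electrons transferred.
At equilibrium E = 0, so the Nernst equation gives ln K = nFE°/RT = (3)(96500)(0.92)/((8.314)(298)) = 107.50.

ln K = 107.5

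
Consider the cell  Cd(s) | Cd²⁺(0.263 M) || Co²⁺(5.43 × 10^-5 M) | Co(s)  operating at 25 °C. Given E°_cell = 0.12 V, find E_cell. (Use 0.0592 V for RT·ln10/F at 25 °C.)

0.011 V

Balancing electrons gives n = 2; the reaction quotient is Q = [Cd²⁺]/[Co²⁺] = 4840.
At 25 °C, E = E° − (0.0592/n) log Q = 0.12 − (0.0592/2)(3.685) = 0.120 − 0.109 = 0.011 V.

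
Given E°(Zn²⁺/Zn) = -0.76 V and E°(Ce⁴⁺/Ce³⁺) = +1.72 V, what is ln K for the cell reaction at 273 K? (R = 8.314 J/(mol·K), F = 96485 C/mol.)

ln K = 210.8

E°_cell = +1.72 − (-0.76) = 2.48 V, with n = 2 electrons transferred.
At equilibrium E = 0, so the Nernst equation gives ln K = nFE°/RT = (2)(96485)(2.48)/((8.314)(273)) = 210.85.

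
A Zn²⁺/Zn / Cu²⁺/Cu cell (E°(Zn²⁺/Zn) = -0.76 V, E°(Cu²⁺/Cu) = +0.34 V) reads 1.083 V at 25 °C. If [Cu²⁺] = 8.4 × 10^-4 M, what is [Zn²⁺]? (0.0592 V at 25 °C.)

From the Nernst equation, log Q = n(E° − E)/0.0592 = 2(1.10 − 1.083)/0.0592 = 0.574, so Q = 3.75.
With Q = [Zn²⁺]/[Cu²⁺] and the known concentrations, [Zn²⁺] in the numerator gives [Zn²⁺] = 0.0032 M.

0.0032 M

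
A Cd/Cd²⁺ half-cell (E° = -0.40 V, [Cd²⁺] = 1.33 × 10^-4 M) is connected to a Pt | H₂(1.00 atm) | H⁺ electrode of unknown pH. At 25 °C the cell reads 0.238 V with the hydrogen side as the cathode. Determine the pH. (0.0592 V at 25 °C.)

E°_cell = 0.40 V and n = 2.
log Q = n(E° − E)/0.0592 = 2×(0.40 − 0.238)/0.0592 = 5.473.
With Q = [Cd²⁺]·P(H₂) / [H⁺]^2, solving for [H⁺] gives log[H⁺] = -4.675, so pH = 4.67.

pH = 4.67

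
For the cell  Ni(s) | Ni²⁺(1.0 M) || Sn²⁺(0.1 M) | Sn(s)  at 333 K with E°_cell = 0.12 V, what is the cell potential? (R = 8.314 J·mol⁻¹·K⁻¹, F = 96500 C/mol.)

0.087 V

Balancing electrons gives n = 2; the reaction quotient is Q = [Ni²⁺]/[Sn²⁺] = 10.0.
E = E° − (RT/nF) ln Q = 0.12 − (8.314×333)/(2×96500) × (2.303) = 0.120 − 0.033 = 0.087 V.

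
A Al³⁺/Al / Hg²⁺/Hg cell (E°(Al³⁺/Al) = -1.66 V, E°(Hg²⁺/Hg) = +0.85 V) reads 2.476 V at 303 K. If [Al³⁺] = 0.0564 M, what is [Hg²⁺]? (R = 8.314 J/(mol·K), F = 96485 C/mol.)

0.011 M

From the Nernst equation, ln Q = nF(E° − E)/RT = 6×96485×(2.51 − 2.476)/(8.314×303) = 7.813, so Q = 2470.
With Q = [Al³⁺]^2/[Hg²⁺]^3 and the known concentrations, [Hg²⁺]^3 in the denominator gives [Hg²⁺] = 0.011 M.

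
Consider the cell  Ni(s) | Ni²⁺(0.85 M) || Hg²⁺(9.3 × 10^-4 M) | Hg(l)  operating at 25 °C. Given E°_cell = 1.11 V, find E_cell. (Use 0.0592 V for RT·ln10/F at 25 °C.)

1.02 V

Balancing electrons gives n = 2; the reaction quotient is Q = [Ni²⁺]/[Hg²⁺] = 914.
At 25 °C, E = E° − (0.0592/n) log Q = 1.11 − (0.0592/2)(2.961) = 1.110 − 0.088 = 1.022 V.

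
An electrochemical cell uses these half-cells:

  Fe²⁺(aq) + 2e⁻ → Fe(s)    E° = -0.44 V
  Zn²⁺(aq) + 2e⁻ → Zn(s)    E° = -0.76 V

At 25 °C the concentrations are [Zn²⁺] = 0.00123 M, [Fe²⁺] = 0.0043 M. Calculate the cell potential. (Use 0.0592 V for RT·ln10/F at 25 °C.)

0.336 V

The Fe²⁺/Fe couple has the higher reduction potential and acts as the cathode, so E°_cell = -0.44 − (-0.76) = 0.32 V.
Balancing electrons gives n = 2; the reaction quotient is Q = [Zn²⁺]/[Fe²⁺] = 0.286.
At 25 °C, E = E° − (0.0592/n) log Q = 0.32 − (0.0592/2)(-0.544) = 0.320 + 0.016 = 0.336 V.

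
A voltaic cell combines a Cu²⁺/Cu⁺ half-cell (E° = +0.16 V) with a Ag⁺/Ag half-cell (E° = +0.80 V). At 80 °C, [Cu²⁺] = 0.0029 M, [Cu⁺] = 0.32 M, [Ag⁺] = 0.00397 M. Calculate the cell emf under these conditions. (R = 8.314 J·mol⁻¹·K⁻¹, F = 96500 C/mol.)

0.615 V

The Ag⁺/Ag couple has the higher reduction potential and acts as the cathode, so E°_cell = +0.80 − (+0.16) = 0.64 V.
Balancing electrons gives n = 1; the reaction quotient is Q = [Cu²⁺]/([Cu⁺]·[Ag⁺]) = 2.28.
E = E° − (RT/nF) ln Q = 0.64 − (8.314×353)/(1×96500) × (0.825) = 0.640 − 0.025 = 0.615 V.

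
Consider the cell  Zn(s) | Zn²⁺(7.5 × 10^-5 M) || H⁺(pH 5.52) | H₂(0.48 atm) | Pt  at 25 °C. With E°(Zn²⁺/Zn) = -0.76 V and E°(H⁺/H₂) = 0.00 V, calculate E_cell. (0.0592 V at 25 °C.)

The hydrogen couple is the cathode, so E°_cell = 0.76 V; n = 2.
[H⁺] = 10^(−5.52) = 3 × 10^-6 M, and Q = [Zn²⁺]·P(H₂) / [H⁺]^2 = 3.95 × 10^6.
E = E° − (0.0592/2) log Q = 0.76 − (0.0592/2)(6.596) = 0.565 V.

0.56 V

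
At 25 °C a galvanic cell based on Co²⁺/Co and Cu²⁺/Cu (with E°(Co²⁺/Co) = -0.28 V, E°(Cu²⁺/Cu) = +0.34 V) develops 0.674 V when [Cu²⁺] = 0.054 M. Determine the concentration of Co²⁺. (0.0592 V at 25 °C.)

8.1 × 10^-4 M

From the Nernst equation, log Q = n(E° − E)/0.0592 = 2(0.62 − 0.674)/0.0592 = -1.824, so Q = 0.0150.
With Q = [Co²⁺]/[Cu²⁺] and the known concentrations, [Co²⁺] in the numerator gives [Co²⁺] = 8.1 × 10^-4 M.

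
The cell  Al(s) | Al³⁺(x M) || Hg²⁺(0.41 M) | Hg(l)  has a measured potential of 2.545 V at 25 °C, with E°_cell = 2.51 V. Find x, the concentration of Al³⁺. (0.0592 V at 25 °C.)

From the Nernst equation, log Q = n(E° − E)/0.0592 = 6(2.51 − 2.545)/0.0592 = -3.547, so Q = 2.84 × 10^-4.
With Q = [Al³⁺]^2/[Hg²⁺]^3 and the known concentrations, [Al³⁺]^2 in the numerator gives [Al³⁺] = 0.0044 M.

0.0044 M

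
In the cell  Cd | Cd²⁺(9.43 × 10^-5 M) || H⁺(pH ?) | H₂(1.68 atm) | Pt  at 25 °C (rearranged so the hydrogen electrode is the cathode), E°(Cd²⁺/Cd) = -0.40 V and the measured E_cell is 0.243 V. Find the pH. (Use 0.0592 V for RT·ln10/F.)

pH = 4.55

E°_cell = 0.40 V and n = 2.
log Q = n(E° − E)/0.0592 = 2×(0.40 − 0.243)/0.0592 = 5.304.
With Q = [Cd²⁺]·P(H₂) / [H⁺]^2, solving for [H⁺] gives log[H⁺] = -4.552, so pH = 4.55.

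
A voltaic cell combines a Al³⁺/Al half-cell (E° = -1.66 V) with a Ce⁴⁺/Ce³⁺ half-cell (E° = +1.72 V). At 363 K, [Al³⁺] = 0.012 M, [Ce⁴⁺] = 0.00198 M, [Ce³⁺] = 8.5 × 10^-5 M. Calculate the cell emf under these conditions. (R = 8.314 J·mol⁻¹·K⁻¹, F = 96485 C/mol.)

The Ce⁴⁺/Ce³⁺ couple has the higher reduction potential and acts as the cathode, so E°_cell = +1.72 − (-1.66) = 3.38 V.
Balancing electrons gives n = 3; the reaction quotient is Q = [Al³⁺]·[Ce³⁺]^3/[Ce⁴⁺]^3 = 9.49 × 10^-7.
E = E° − (RT/nF) ln Q = 3.38 − (8.314×363)/(3×96485) × (-13.867) = 3.380 + 0.145 = 3.525 V.

3.52 V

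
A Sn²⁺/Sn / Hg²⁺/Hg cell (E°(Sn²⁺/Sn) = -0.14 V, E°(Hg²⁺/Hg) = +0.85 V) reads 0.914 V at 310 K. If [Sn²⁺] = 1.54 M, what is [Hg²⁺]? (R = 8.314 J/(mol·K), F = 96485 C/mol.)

From the Nernst equation, ln Q = nF(E° − E)/RT = 2×96485×(0.99 − 0.914)/(8.314×310) = 5.690, so Q = 296.
With Q = [Sn²⁺]/[Hg²⁺] and the known concentrations, [Hg²⁺] in the denominator gives [Hg²⁺] = 0.0052 M.

0.0052 M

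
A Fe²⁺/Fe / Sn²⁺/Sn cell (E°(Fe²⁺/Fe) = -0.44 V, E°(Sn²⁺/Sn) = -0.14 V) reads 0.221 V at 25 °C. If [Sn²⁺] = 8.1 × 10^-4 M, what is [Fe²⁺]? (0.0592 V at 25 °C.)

From the Nernst equation, log Q = n(E° − E)/0.0592 = 2(0.30 − 0.221)/0.0592 = 2.669, so Q = 467.
With Q = [Fe²⁺]/[Sn²⁺] and the known concentrations, [Fe²⁺] in the numerator gives [Fe²⁺] = 0.38 M.

0.38 M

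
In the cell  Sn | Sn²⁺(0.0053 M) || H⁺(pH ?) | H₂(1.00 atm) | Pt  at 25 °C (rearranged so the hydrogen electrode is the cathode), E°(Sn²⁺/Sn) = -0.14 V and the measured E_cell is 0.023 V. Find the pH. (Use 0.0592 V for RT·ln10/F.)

E°_cell = 0.14 V and n = 2.
log Q = n(E° − E)/0.0592 = 2×(0.14 − 0.023)/0.0592 = 3.953.
With Q = [Sn²⁺]·P(H₂) / [H⁺]^2, solving for [H⁺] gives log[H⁺] = -3.114, so pH = 3.11.

pH = 3.11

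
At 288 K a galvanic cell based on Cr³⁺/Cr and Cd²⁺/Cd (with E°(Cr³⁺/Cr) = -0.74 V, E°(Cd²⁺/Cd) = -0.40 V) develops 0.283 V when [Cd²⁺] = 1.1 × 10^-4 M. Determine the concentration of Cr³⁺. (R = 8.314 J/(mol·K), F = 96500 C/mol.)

From the Nernst equation, ln Q = nF(E° − E)/RT = 6×96500×(0.34 − 0.283)/(8.314×288) = 13.783, so Q = 9.68 × 10^5.
With Q = [Cr³⁺]^2/[Cd²⁺]^3 and the known concentrations, [Cr³⁺]^2 in the numerator gives [Cr³⁺] = 0.0011 M.

0.0011 M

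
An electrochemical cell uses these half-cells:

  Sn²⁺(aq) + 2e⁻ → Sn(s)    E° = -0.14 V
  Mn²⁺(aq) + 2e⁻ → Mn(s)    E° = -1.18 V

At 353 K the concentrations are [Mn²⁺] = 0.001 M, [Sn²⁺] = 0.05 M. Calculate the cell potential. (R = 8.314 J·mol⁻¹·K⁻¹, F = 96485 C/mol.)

The Sn²⁺/Sn couple has the higher reduction potential and acts as the cathode, so E°_cell = -0.14 − (-1.18) = 1.04 V.
Balancing electrons gives n = 2; the reaction quotient is Q = [Mn²⁺]/[Sn²⁺] = 0.0200.
E = E° − (RT/nF) ln Q = 1.04 − (8.314×353)/(2×96485) × (-3.912) = 1.040 + 0.059 = 1.099 V.

1.10 V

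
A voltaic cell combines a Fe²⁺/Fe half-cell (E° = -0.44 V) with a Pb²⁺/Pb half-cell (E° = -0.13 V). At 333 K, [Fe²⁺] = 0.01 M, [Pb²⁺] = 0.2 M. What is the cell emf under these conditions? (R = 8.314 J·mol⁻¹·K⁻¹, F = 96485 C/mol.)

The Pb²⁺/Pb couple has the higher reduction potential and acts as the cathode, so E°_cell = -0.13 − (-0.44) = 0.31 V.
Balancing electrons gives n = 2; the reaction quotient is Q = [Fe²⁺]/[Pb²⁺] = 0.0500.
E = E° − (RT/nF) ln Q = 0.31 − (8.314×333)/(2×96485) × (-2.996) = 0.310 + 0.043 = 0.353 V.

0.353 V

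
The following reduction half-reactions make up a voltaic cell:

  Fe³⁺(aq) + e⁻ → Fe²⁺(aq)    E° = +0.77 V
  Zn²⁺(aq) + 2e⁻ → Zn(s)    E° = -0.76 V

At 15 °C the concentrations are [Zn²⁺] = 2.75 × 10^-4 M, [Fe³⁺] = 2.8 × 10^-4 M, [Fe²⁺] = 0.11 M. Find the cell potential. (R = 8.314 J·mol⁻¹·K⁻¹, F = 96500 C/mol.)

1.48 V

The Fe³⁺/Fe²⁺ couple has the higher reduction potential and acts as the cathode, so E°_cell = +0.77 − (-0.76) = 1.53 V.
Balancing electrons gives n = 2; the reaction quotient is Q = [Zn²⁺]·[Fe²⁺]^2/[Fe³⁺]^2 = 42.4.
E = E° − (RT/nF) ln Q = 1.53 − (8.314×288)/(2×96500) × (3.748) = 1.530 − 0.046 = 1.484 V.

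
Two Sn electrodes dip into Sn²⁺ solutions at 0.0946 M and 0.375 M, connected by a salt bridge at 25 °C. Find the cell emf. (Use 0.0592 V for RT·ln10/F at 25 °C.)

0.018 V

Both half-cells are Sn²⁺/Sn, so E°_cell = 0. The concentrated side is the cathode; the cell reaction moves Sn²⁺ from high to low concentration with n = 2.
Q = [Sn²⁺]_dilute/[Sn²⁺]_conc = 0.0946/0.375 = 0.252.
E = 0 − (0.0592/2) log Q = −(0.0592/2)(-0.598) = 0.0177 V.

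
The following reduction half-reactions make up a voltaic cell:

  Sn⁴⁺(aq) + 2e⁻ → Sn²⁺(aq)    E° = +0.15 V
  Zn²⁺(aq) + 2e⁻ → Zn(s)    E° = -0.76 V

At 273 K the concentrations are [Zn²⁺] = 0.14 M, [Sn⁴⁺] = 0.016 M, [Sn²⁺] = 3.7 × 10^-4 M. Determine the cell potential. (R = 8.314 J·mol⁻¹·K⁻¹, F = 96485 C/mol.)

The Sn⁴⁺/Sn²⁺ couple has the higher reduction potential and acts as the cathode, so E°_cell = +0.15 − (-0.76) = 0.91 V.
Balancing electrons gives n = 2; the reaction quotient is Q = [Zn²⁺]·[Sn²⁺]/[Sn⁴⁺] = 0.00324.
E = E° − (RT/nF) ln Q = 0.91 − (8.314×273)/(2×96485) × (-5.733) = 0.910 + 0.067 = 0.977 V.

0.977 V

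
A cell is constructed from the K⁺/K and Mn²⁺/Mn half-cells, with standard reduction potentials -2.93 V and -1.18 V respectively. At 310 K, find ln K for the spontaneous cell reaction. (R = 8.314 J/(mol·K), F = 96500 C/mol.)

E°_cell = -1.18 − (-2.93) = 1.75 V, with n = 2 electrons transferred.
At equilibrium E = 0, so the Nernst equation gives ln K = nFE°/RT = (2)(96500)(1.75)/((8.314)(310)) = 131.05.

ln K = 131.0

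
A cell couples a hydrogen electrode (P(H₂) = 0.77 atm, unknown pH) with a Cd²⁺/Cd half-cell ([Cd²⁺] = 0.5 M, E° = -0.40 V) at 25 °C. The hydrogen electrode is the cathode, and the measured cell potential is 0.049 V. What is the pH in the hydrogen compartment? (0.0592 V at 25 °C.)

pH = 6.14

E°_cell = 0.40 V and n = 2.
log Q = n(E° − E)/0.0592 = 2×(0.40 − 0.049)/0.0592 = 11.858.
With Q = [Cd²⁺]·P(H₂) / [H⁺]^2, solving for [H⁺] gives log[H⁺] = -6.136, so pH = 6.14.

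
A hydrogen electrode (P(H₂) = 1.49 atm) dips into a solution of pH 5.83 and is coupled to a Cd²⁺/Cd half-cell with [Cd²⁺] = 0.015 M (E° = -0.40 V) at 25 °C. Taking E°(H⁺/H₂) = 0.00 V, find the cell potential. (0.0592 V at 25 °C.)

0.10 V

The hydrogen couple is the cathode, so E°_cell = 0.40 V; n = 2.
[H⁺] = 10^(−5.83) = 1.5 × 10^-6 M, and Q = [Cd²⁺]·P(H₂) / [H⁺]^2 = 1.02 × 10^10.
E = E° − (0.0592/2) log Q = 0.40 − (0.0592/2)(10.009) = 0.104 V.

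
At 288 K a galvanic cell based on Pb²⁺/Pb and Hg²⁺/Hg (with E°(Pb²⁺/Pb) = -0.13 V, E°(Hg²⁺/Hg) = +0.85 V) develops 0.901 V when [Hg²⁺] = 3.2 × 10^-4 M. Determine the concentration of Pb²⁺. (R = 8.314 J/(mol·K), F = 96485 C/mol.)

From the Nernst equation, ln Q = nF(E° − E)/RT = 2×96485×(0.98 − 0.901)/(8.314×288) = 6.367, so Q = 582.
With Q = [Pb²⁺]/[Hg²⁺] and the known concentrations, [Pb²⁺] in the numerator gives [Pb²⁺] = 0.19 M.

0.19 M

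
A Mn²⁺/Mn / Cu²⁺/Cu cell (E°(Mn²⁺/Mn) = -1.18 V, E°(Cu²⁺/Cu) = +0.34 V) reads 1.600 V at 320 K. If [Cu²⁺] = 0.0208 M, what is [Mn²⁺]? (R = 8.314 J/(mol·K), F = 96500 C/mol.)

6.3 × 10^-5 M

From the Nernst equation, ln Q = nF(E° − E)/RT = 2×96500×(1.52 − 1.600)/(8.314×320) = -5.803, so Q = 0.00302.
With Q = [Mn²⁺]/[Cu²⁺] and the known concentrations, [Mn²⁺] in the numerator gives [Mn²⁺] = 6.3 × 10^-5 M.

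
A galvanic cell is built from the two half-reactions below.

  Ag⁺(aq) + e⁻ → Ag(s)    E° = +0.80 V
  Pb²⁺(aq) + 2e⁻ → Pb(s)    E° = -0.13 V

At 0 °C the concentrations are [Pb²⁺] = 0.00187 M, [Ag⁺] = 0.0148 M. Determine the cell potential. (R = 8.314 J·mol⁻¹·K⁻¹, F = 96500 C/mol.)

0.905 V

The Ag⁺/Ag couple has the higher reduction potential and acts as the cathode, so E°_cell = +0.80 − (-0.13) = 0.93 V.
Balancing electrons gives n = 2; the reaction quotient is Q = [Pb²⁺]/[Ag⁺]^2 = 8.54.
E = E° − (RT/nF) ln Q = 0.93 − (8.314×273)/(2×96500) × (2.144) = 0.930 − 0.025 = 0.905 V.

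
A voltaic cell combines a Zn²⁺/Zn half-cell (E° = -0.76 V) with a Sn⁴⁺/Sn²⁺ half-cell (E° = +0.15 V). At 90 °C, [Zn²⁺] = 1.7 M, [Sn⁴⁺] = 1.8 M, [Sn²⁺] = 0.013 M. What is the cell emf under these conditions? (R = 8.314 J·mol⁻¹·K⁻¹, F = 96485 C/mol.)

0.979 V

The Sn⁴⁺/Sn²⁺ couple has the higher reduction potential and acts as the cathode, so E°_cell = +0.15 − (-0.76) = 0.91 V.
Balancing electrons gives n = 2; the reaction quotient is Q = [Zn²⁺]·[Sn²⁺]/[Sn⁴⁺] = 0.0123.
E = E° − (RT/nF) ln Q = 0.91 − (8.314×363)/(2×96485) × (-4.400) = 0.910 + 0.069 = 0.979 V.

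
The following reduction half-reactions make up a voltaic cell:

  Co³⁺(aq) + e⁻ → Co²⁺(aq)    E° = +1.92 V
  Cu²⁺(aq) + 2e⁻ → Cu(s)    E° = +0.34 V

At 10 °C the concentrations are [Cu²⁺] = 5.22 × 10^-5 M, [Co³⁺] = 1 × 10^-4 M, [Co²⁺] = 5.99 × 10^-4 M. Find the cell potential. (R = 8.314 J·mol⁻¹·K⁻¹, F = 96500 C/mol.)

1.66 V

The Co³⁺/Co²⁺ couple has the higher reduction potential and acts as the cathode, so E°_cell = +1.92 − (+0.34) = 1.58 V.
Balancing electrons gives n = 2; the reaction quotient is Q = [Cu²⁺]·[Co²⁺]^2/[Co³⁺]^2 = 0.00187.
E = E° − (RT/nF) ln Q = 1.58 − (8.314×283)/(2×96500) × (-6.280) = 1.580 + 0.077 = 1.657 V.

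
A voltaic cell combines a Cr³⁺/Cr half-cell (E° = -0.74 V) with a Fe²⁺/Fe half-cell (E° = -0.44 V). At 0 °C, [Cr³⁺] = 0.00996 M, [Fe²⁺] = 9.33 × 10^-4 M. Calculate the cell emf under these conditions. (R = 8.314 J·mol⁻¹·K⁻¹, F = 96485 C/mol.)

The Fe²⁺/Fe couple has the higher reduction potential and acts as the cathode, so E°_cell = -0.44 − (-0.74) = 0.30 V.
Balancing electrons gives n = 6; the reaction quotient is Q = [Cr³⁺]^2/[Fe²⁺]^3 = 1.22 × 10^5.
E = E° − (RT/nF) ln Q = 0.30 − (8.314×273)/(6×96485) × (11.713) = 0.300 − 0.046 = 0.254 V.

0.254 V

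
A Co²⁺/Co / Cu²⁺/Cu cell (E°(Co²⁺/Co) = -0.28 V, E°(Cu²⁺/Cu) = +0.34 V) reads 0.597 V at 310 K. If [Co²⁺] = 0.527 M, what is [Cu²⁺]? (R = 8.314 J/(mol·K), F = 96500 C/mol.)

0.094 M

From the Nernst equation, ln Q = nF(E° − E)/RT = 2×96500×(0.62 − 0.597)/(8.314×310) = 1.722, so Q = 5.60.
With Q = [Co²⁺]/[Cu²⁺] and the known concentrations, [Cu²⁺] in the denominator gives [Cu²⁺] = 0.094 M.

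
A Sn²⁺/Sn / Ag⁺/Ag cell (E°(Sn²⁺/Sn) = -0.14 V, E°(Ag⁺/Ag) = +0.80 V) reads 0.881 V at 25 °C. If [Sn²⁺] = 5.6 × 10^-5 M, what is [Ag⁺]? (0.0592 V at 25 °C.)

From the Nernst equation, log Q = n(E° − E)/0.0592 = 2(0.94 − 0.881)/0.0592 = 1.993, so Q = 98.5.
With Q = [Sn²⁺]/[Ag⁺]^2 and the known concentrations, [Ag⁺]^2 in the denominator gives [Ag⁺] = 7.5 × 10^-4 M.

7.5 × 10^-4 M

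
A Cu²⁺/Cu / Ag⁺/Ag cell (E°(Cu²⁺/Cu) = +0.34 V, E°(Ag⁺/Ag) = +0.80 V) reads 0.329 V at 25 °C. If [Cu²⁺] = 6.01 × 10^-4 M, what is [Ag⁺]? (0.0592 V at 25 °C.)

1.5 × 10^-4 M

From the Nernst equation, log Q = n(E° − E)/0.0592 = 2(0.46 − 0.329)/0.0592 = 4.426, so Q = 2.66 × 10^4.
With Q = [Cu²⁺]/[Ag⁺]^2 and the known concentrations, [Ag⁺]^2 in the denominator gives [Ag⁺] = 1.5 × 10^-4 M.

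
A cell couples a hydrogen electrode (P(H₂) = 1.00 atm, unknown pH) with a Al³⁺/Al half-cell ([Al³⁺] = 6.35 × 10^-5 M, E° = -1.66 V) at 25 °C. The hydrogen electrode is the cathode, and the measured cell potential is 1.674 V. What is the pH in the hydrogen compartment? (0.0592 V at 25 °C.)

pH = 1.16

E°_cell = 1.66 V and n = 6.
log Q = n(E° − E)/0.0592 = 6×(1.66 − 1.674)/0.0592 = -1.419.
With Q = [Al³⁺]^2·P(H₂)^3 / [H⁺]^6, solving for [H⁺] gives log[H⁺] = -1.163, so pH = 1.16.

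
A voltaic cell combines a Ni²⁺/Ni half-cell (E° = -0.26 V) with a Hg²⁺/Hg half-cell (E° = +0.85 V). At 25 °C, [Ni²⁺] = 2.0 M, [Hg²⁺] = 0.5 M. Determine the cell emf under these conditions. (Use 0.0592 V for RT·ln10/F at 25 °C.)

1.09 V

The Hg²⁺/Hg couple has the higher reduction potential and acts as the cathode, so E°_cell = +0.85 − (-0.26) = 1.11 V.
Balancing electrons gives n = 2; the reaction quotient is Q = [Ni²⁺]/[Hg²⁺] = 4.00.
At 25 °C, E = E° − (0.0592/n) log Q = 1.11 − (0.0592/2)(0.602) = 1.110 − 0.018 = 1.092 V.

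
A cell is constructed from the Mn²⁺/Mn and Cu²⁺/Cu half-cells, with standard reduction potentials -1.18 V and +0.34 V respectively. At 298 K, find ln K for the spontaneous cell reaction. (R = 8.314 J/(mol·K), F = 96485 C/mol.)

E°_cell = +0.34 − (-1.18) = 1.52 V, with n = 2 electrons transferred.
At equilibrium E = 0, so the Nernst equation gives ln K = nFE°/RT = (2)(96485)(1.52)/((8.314)(298)) = 118.39.

ln K = 118.4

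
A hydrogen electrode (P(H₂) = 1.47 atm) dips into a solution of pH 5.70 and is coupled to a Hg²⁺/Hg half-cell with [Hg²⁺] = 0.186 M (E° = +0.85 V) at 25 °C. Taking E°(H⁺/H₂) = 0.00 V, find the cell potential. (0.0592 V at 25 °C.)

The Hg²⁺/Hg couple is the cathode, so E°_cell = 0.85 V; n = 2.
[H⁺] = 10^(−5.70) = 2 × 10^-6 M, and Q = [H⁺]^2 / ([Hg²⁺]·P(H₂)) = 1.46 × 10^-11.
E = E° − (0.0592/2) log Q = 0.85 − (0.0592/2)(-10.837) = 1.171 V.

1.17 V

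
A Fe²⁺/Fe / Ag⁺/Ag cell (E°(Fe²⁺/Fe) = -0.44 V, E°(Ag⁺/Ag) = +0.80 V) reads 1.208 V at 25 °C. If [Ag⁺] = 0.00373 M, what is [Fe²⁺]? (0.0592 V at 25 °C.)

From the Nernst equation, log Q = n(E° − E)/0.0592 = 2(1.24 − 1.208)/0.0592 = 1.081, so Q = 12.1.
With Q = [Fe²⁺]/[Ag⁺]^2 and the known concentrations, [Fe²⁺] in the numerator gives [Fe²⁺] = 1.7 × 10^-4 M.

1.7 × 10^-4 M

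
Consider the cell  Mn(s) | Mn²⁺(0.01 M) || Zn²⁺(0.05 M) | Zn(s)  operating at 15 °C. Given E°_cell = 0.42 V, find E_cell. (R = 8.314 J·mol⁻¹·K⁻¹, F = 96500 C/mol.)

Balancing electrons gives n = 2; the reaction quotient is Q = [Mn²⁺]/[Zn²⁺] = 0.200.
E = E° − (RT/nF) ln Q = 0.42 − (8.314×288)/(2×96500) × (-1.609) = 0.420 + 0.020 = 0.440 V.

0.440 V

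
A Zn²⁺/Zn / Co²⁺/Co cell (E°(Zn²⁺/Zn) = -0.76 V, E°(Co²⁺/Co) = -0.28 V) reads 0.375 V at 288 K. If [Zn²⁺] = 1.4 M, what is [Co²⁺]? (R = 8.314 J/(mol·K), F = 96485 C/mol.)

3 × 10^-4 M

From the Nernst equation, ln Q = nF(E° − E)/RT = 2×96485×(0.48 − 0.375)/(8.314×288) = 8.462, so Q = 4730.
With Q = [Zn²⁺]/[Co²⁺] and the known concentrations, [Co²⁺] in the denominator gives [Co²⁺] = 3 × 10^-4 M.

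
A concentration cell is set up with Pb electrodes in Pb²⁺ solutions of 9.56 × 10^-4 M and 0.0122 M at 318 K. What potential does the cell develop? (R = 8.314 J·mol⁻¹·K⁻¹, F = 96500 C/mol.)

0.035 V

Both half-cells are Pb²⁺/Pb, so E°_cell = 0. The concentrated side is the cathode; the cell reaction moves Pb²⁺ from high to low concentration with n = 2.
Q = [Pb²⁺]_dilute/[Pb²⁺]_conc = 9.56 × 10^-4/0.0122 = 0.0784.
E = 0 − (RT/nF) ln Q = −((8.314×318)/(2×96500))(-2.546) = 0.0349 V.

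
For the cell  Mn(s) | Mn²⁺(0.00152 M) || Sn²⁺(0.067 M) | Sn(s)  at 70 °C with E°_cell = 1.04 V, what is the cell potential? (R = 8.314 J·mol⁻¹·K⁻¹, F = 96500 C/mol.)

Balancing electrons gives n = 2; the reaction quotient is Q = [Mn²⁺]/[Sn²⁺] = 0.0227.
E = E° − (RT/nF) ln Q = 1.04 − (8.314×343)/(2×96500) × (-3.786) = 1.040 + 0.056 = 1.096 V.

1.10 V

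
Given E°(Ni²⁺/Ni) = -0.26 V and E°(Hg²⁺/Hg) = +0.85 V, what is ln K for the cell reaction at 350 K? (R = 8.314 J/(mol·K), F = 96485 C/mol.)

E°_cell = +0.85 − (-0.26) = 1.11 V, with n = 2 electrons transferred.
At equilibrium E = 0, so the Nernst equation gives ln K = nFE°/RT = (2)(96485)(1.11)/((8.314)(350)) = 73.61.

ln K = 73.6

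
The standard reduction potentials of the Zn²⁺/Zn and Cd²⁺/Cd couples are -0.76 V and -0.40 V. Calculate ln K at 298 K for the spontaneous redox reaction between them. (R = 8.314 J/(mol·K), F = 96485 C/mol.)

E°_cell = -0.40 − (-0.76) = 0.36 V, with n = 2 electrons transferred.
At equilibrium E = 0, so the Nernst equation gives ln K = nFE°/RT = (2)(96485)(0.36)/((8.314)(298)) = 28.04.

ln K = 28.0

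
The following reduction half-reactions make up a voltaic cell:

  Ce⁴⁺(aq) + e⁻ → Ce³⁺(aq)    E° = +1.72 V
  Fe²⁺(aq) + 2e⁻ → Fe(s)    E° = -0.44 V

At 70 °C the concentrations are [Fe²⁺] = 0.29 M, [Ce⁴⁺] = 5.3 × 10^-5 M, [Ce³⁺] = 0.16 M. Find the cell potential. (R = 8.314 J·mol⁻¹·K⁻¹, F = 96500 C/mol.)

The Ce⁴⁺/Ce³⁺ couple has the higher reduction potential and acts as the cathode, so E°_cell = +1.72 − (-0.44) = 2.16 V.
Balancing electrons gives n = 2; the reaction quotient is Q = [Fe²⁺]·[Ce³⁺]^2/[Ce⁴⁺]^2 = 2.64 × 10^6.
E = E° − (RT/nF) ln Q = 2.16 − (8.314×343)/(2×96500) × (14.787) = 2.160 − 0.218 = 1.942 V.

1.94 V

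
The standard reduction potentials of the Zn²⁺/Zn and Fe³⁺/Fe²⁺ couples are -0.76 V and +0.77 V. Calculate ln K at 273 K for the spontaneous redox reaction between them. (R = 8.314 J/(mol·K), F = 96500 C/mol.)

ln K = 130.1

E°_cell = +0.77 − (-0.76) = 1.53 V, with n = 2 electrons transferred.
At equilibrium E = 0, so the Nernst equation gives ln K = nFE°/RT = (2)(96500)(1.53)/((8.314)(273)) = 130.10.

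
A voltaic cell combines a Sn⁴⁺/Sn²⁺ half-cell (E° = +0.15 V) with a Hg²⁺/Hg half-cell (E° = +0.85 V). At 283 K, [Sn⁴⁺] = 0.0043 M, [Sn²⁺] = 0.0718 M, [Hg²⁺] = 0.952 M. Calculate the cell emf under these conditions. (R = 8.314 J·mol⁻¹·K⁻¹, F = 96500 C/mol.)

The Hg²⁺/Hg couple has the higher reduction potential and acts as the cathode, so E°_cell = +0.85 − (+0.15) = 0.70 V.
Balancing electrons gives n = 2; the reaction quotient is Q = [Sn⁴⁺]/([Sn²⁺]·[Hg²⁺]) = 0.0629.
E = E° − (RT/nF) ln Q = 0.70 − (8.314×283)/(2×96500) × (-2.766) = 0.700 + 0.034 = 0.734 V.

0.734 V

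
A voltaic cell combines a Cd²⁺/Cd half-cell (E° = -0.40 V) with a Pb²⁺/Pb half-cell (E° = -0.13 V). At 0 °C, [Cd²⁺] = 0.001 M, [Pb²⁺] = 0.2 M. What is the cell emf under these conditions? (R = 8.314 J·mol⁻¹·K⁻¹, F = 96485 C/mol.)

The Pb²⁺/Pb couple has the higher reduction potential and acts as the cathode, so E°_cell = -0.13 − (-0.40) = 0.27 V.
Balancing electrons gives n = 2; the reaction quotient is Q = [Cd²⁺]/[Pb²⁺] = 0.00500.
E = E° − (RT/nF) ln Q = 0.27 − (8.314×273)/(2×96485) × (-5.298) = 0.270 + 0.062 = 0.332 V.

0.332 V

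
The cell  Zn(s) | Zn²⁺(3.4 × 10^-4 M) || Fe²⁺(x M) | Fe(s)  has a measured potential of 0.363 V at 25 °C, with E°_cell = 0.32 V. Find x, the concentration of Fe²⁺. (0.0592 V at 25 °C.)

0.0096 M

From the Nernst equation, log Q = n(E° − E)/0.0592 = 2(0.32 − 0.363)/0.0592 = -1.453, so Q = 0.0353.
With Q = [Zn²⁺]/[Fe²⁺] and the known concentrations, [Fe²⁺] in the denominator gives [Fe²⁺] = 0.0096 M.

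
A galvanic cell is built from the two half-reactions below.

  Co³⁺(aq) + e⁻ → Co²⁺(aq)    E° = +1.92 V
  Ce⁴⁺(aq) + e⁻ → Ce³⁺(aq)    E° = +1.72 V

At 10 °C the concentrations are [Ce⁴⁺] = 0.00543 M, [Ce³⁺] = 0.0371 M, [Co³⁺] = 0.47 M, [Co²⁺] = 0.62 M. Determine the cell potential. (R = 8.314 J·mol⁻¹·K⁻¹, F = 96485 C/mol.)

0.240 V

The Co³⁺/Co²⁺ couple has the higher reduction potential and acts as the cathode, so E°_cell = +1.92 − (+1.72) = 0.20 V.
Balancing electrons gives n = 1; the reaction quotient is Q = [Ce⁴⁺]·[Co²⁺]/([Ce³⁺]·[Co³⁺]) = 0.193.
E = E° − (RT/nF) ln Q = 0.20 − (8.314×283)/(1×96485) × (-1.645) = 0.200 + 0.040 = 0.240 V.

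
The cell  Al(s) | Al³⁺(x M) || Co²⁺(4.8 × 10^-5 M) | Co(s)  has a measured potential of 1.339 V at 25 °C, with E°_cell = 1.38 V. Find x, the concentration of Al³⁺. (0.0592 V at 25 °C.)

4 × 10^-5 M

From the Nernst equation, log Q = n(E° − E)/0.0592 = 6(1.38 − 1.339)/0.0592 = 4.155, so Q = 1.43 × 10^4.
With Q = [Al³⁺]^2/[Co²⁺]^3 and the known concentrations, [Al³⁺]^2 in the numerator gives [Al³⁺] = 4 × 10^-5 M.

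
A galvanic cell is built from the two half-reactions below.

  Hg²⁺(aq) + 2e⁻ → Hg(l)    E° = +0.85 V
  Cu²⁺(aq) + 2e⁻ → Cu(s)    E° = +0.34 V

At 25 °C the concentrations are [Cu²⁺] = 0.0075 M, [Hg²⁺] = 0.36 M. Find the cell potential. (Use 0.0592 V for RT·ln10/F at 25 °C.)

The Hg²⁺/Hg couple has the higher reduction potential and acts as the cathode, so E°_cell = +0.85 − (+0.34) = 0.51 V.
Balancing electrons gives n = 2; the reaction quotient is Q = [Cu²⁺]/[Hg²⁺] = 0.0208.
At 25 °C, E = E° − (0.0592/n) log Q = 0.51 − (0.0592/2)(-1.681) = 0.510 + 0.050 = 0.560 V.

0.560 V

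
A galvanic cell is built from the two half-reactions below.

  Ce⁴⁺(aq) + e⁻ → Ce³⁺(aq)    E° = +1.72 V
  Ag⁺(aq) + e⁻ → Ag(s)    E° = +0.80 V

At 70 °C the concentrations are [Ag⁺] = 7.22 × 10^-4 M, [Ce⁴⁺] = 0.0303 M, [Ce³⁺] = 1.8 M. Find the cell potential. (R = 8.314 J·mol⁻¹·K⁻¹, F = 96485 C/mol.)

1.01 V

The Ce⁴⁺/Ce³⁺ couple has the higher reduction potential and acts as the cathode, so E°_cell = +1.72 − (+0.80) = 0.92 V.
Balancing electrons gives n = 1; the reaction quotient is Q = [Ag⁺]·[Ce³⁺]/[Ce⁴⁺] = 0.0429.
E = E° − (RT/nF) ln Q = 0.92 − (8.314×343)/(1×96485) × (-3.149) = 0.920 + 0.093 = 1.013 V.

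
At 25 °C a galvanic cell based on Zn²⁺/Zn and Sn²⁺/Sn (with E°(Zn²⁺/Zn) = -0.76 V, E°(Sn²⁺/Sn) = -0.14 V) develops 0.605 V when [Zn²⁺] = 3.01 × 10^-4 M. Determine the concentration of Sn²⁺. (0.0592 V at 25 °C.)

9.4 × 10^-5 M

From the Nernst equation, log Q = n(E° − E)/0.0592 = 2(0.62 − 0.605)/0.0592 = 0.507, so Q = 3.21.
With Q = [Zn²⁺]/[Sn²⁺] and the known concentrations, [Sn²⁺] in the denominator gives [Sn²⁺] = 9.4 × 10^-5 M.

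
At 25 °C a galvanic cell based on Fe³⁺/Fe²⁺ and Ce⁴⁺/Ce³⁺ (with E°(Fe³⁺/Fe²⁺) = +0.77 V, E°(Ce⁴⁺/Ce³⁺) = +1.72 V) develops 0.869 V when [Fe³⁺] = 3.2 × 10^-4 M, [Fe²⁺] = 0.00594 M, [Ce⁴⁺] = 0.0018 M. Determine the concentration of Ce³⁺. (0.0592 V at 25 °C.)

From the Nernst equation, log Q = n(E° − E)/0.0592 = 1(0.95 − 0.869)/0.0592 = 1.368, so Q = 23.3.
With Q = [Fe³⁺]·[Ce³⁺]/([Fe²⁺]·[Ce⁴⁺]) and the known concentrations, [Ce³⁺] in the numerator gives [Ce³⁺] = 0.78 M.

0.78 M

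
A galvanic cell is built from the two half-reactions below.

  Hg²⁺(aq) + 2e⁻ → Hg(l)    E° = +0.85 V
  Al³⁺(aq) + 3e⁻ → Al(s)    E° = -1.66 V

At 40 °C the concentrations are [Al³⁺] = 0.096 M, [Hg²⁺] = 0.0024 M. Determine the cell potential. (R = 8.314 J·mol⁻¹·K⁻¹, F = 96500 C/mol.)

2.45 V

The Hg²⁺/Hg couple has the higher reduction potential and acts as the cathode, so E°_cell = +0.85 − (-1.66) = 2.51 V.
Balancing electrons gives n = 6; the reaction quotient is Q = [Al³⁺]^2/[Hg²⁺]^3 = 6.67 × 10^5.
E = E° − (RT/nF) ln Q = 2.51 − (8.314×313)/(6×96500) × (13.410) = 2.510 − 0.060 = 2.450 V.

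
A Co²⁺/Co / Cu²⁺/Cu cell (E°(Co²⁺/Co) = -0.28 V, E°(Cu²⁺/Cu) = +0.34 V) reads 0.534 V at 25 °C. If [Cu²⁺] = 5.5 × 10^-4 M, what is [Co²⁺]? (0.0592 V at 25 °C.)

From the Nernst equation, log Q = n(E° − E)/0.0592 = 2(0.62 − 0.534)/0.0592 = 2.905, so Q = 804.
With Q = [Co²⁺]/[Cu²⁺] and the known concentrations, [Co²⁺] in the numerator gives [Co²⁺] = 0.44 M.

0.44 M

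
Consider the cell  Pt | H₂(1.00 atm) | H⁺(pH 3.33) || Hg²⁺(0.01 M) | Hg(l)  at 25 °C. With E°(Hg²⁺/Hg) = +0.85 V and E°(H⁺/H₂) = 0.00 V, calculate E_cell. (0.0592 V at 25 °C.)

The Hg²⁺/Hg couple is the cathode, so E°_cell = 0.85 V; n = 2.
[H⁺] = 10^(−3.33) = 4.7 × 10^-4 M, and Q = [H⁺]^2 / ([Hg²⁺]·P(H₂)) = 2.19 × 10^-5.
E = E° − (0.0592/2) log Q = 0.85 − (0.0592/2)(-4.660) = 0.988 V.

0.99 V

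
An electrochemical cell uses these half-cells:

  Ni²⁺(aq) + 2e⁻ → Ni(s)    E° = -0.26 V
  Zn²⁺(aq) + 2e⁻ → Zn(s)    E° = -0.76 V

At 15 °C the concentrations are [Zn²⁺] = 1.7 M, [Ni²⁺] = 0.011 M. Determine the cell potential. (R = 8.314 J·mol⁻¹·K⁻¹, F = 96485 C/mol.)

0.437 V

The Ni²⁺/Ni couple has the higher reduction potential and acts as the cathode, so E°_cell = -0.26 − (-0.76) = 0.50 V.
Balancing electrons gives n = 2; the reaction quotient is Q = [Zn²⁺]/[Ni²⁺] = 155.
E = E° − (RT/nF) ln Q = 0.50 − (8.314×288)/(2×96485) × (5.040) = 0.500 − 0.063 = 0.437 V.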